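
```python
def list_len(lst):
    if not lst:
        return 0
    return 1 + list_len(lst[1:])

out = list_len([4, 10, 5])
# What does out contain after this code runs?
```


list_len([4, 10, 5])
= 1 + list_len([10, 5])
= 1 + 1 + list_len([5])
= 1 + 1 + 1 + list_len([])
= 1 + 1 + 1 + 0
= 3


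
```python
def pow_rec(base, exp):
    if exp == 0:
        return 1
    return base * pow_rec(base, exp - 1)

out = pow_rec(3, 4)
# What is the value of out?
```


pow_rec(3, 4)
= 3 * pow_rec(3, 3)
= 3 * 3 * pow_rec(3, 2)
= 3 * 3 * 3 * pow_rec(3, 1)
= 3 * 3 * 3 * 3 * pow_rec(3, 0)
= 3 * 3 * 3 * 3 * 1
= 81


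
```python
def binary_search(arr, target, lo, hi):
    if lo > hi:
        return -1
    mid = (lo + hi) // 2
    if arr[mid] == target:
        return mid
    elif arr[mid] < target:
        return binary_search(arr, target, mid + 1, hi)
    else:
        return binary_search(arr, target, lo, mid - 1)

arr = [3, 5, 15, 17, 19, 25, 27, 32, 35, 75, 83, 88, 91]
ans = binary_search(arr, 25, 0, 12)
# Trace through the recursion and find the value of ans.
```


binary_search(arr, 25, 0, 12)
lo=0, hi=12, mid=6, arr[mid]=27
27 > 25, search left half
lo=0, hi=5, mid=2, arr[mid]=15
15 < 25, search right half
lo=3, hi=5, mid=4, arr[mid]=19
19 < 25, search right half
lo=5, hi=5, mid=5, arr[mid]=25
arr[5] == 25, found at index 5
= 5


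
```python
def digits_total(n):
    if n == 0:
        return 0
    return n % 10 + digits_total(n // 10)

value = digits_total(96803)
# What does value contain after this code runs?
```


digits_total(96803)
= 3 + digits_total(9680)
= 3 + 0 + digits_total(968)
= 3 + 0 + 8 + digits_total(96)
= 3 + 0 + 8 + 6 + digits_total(9)
= 3 + 0 + 8 + 6 + 9 + digits_total(0)
= 3 + 0 + 8 + 6 + 9 + 0
= 26


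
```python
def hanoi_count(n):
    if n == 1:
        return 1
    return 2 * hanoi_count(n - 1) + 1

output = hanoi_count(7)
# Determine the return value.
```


hanoi_count(7)
= 2 * hanoi_count(6) + 1
= 2 * (2 * hanoi_count(5) + 1) + 1
= 2 * (2 * (2 * hanoi_count(4) + 1) + 1) + 1
= 2 * (2 * (2 * (2 * hanoi_count(3) + 1) + 1) + 1) + 1
= 2 * (2 * (2 * (2 * (2 * hanoi_count(2) + 1) + 1) + 1) + 1) + 1
= 2 * (2 * (2 * (2 * (2 * (2 * hanoi_count(1) + 1) + 1) + 1) + 1) + 1) + 1
Now compute bottom-up:
hanoi_count(1) = 1
hanoi_count(2) = 2 * 1 + 1 = 3
hanoi_count(3) = 2 * 3 + 1 = 7
hanoi_count(4) = 2 * 7 + 1 = 15
hanoi_count(5) = 2 * 15 + 1 = 31
hanoi_count(6) = 2 * 31 + 1 = 63
hanoi_count(7) = 2 * 63 + 1 = 127
= 127


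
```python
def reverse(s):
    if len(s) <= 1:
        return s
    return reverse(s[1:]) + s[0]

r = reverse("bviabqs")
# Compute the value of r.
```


reverse("bviabqs")
= reverse("viabqs") + "b"
= reverse("iabqs") + "v" + "b"
= reverse("abqs") + "i" + "v" + "b"
= reverse("bqs") + "a" + "i" + "v" + "b"
= reverse("qs") + "b" + "a" + "i" + "v" + "b"
= reverse("s") + "q" + "b" + "a" + "i" + "v" + "b"
= "s" + "q" + "b" + "a" + "i" + "v" + "b"
= "sqbaivb"


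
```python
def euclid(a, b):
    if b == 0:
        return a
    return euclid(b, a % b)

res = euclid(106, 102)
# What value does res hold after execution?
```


euclid(106, 102)
= euclid(102, 106 % 102) = euclid(102, 4)
= euclid(4, 102 % 4) = euclid(4, 2)
= euclid(2, 4 % 2) = euclid(2, 0)
b == 0, return a = 2


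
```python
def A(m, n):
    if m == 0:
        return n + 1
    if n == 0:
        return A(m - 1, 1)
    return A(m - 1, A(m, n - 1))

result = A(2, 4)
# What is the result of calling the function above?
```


A(2, 4)
= A(1, A(2, 3))
First compute A(2, 3) = 9
= A(1, 9)
= 11


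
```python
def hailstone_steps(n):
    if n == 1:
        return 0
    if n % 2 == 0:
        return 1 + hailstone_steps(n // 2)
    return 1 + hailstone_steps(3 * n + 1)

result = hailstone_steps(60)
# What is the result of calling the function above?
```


hailstone_steps(60)
60 is even -> hailstone_steps(30)
30 is even -> hailstone_steps(15)
15 is odd -> 3*15+1 = 46 -> hailstone_steps(46)
46 is even -> hailstone_steps(23)
23 is odd -> 3*23+1 = 70 -> hailstone_steps(70)
70 is even -> hailstone_steps(35)
35 is odd -> 3*35+1 = 106 -> hailstone_steps(106)
106 is even -> hailstone_steps(53)
53 is odd -> 3*53+1 = 160 -> hailstone_steps(160)
160 is even -> hailstone_steps(80)
80 is even -> hailstone_steps(40)
40 is even -> hailstone_steps(20)
20 is even -> hailstone_steps(10)
10 is even -> hailstone_steps(5)
5 is odd -> 3*5+1 = 16 -> hailstone_steps(16)
16 is even -> hailstone_steps(8)
8 is even -> hailstone_steps(4)
4 is even -> hailstone_steps(2)
2 is even -> hailstone_steps(1)
Reached 1 after 19 steps
= 19


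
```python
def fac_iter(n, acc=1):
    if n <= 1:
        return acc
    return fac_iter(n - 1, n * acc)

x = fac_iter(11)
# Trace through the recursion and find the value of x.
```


fac_iter(11, 1)
= fac_iter(10, 11 * 1) = fac_iter(10, 11)
= fac_iter(9, 10 * 11) = fac_iter(9, 110)
= fac_iter(8, 9 * 110) = fac_iter(8, 990)
= fac_iter(7, 8 * 990) = fac_iter(7, 7920)
= fac_iter(6, 7 * 7920) = fac_iter(6, 55440)
= fac_iter(5, 6 * 55440) = fac_iter(5, 332640)
= fac_iter(4, 5 * 332640) = fac_iter(4, 1663200)
= fac_iter(3, 4 * 1663200) = fac_iter(3, 6652800)
= fac_iter(2, 3 * 6652800) = fac_iter(2, 19958400)
= fac_iter(1, 2 * 19958400) = fac_iter(1, 39916800)
n <= 1, return acc = 39916800


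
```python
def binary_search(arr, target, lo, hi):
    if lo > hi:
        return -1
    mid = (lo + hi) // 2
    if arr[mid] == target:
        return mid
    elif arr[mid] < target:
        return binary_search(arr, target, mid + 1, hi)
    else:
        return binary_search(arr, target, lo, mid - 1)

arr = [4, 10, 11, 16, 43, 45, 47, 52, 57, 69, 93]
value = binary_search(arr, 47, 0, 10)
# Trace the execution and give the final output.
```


binary_search(arr, 47, 0, 10)
lo=0, hi=10, mid=5, arr[mid]=45
45 < 47, search right half
lo=6, hi=10, mid=8, arr[mid]=57
57 > 47, search left half
lo=6, hi=7, mid=6, arr[mid]=47
arr[6] == 47, found at index 6
= 6


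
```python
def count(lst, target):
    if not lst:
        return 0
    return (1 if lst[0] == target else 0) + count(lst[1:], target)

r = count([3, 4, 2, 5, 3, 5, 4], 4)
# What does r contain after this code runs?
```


count([3, 4, 2, 5, 3, 5, 4], 4)
lst[0]=3 != 4: 0 + count([4, 2, 5, 3, 5, 4], 4)
lst[0]=4 == 4: 1 + count([2, 5, 3, 5, 4], 4)
lst[0]=2 != 4: 0 + count([5, 3, 5, 4], 4)
lst[0]=5 != 4: 0 + count([3, 5, 4], 4)
lst[0]=3 != 4: 0 + count([5, 4], 4)
lst[0]=5 != 4: 0 + count([4], 4)
lst[0]=4 == 4: 1 + count([], 4)
= 2


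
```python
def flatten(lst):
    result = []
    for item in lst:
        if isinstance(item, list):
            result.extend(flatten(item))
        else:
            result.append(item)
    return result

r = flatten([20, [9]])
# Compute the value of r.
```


flatten([20, [9]])
Processing each element:
  20 is not a list -> append 20
  [9] is a list -> flatten recursively -> [9]
= [20, 9]


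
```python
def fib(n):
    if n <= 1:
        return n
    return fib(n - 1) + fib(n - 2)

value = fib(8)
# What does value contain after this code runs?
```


fib(8)
= fib(7) + fib(6)
= (fib(6) + fib(5)) + fib(6)
Computing bottom-up: fib(0)=0, fib(1)=1, fib(2)=1, fib(3)=2, fib(4)=3, fib(5)=5, fib(6)=8, fib(7)=13, fib(8)=21
= 21


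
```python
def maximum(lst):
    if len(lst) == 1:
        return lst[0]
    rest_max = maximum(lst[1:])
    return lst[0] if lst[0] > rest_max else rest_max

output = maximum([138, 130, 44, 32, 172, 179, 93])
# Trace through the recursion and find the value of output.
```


maximum([138, 130, 44, 32, 172, 179, 93])
= compare 138 with maximum([130, 44, 32, 172, 179, 93])
= compare 130 with maximum([44, 32, 172, 179, 93])
= compare 44 with maximum([32, 172, 179, 93])
= compare 32 with maximum([172, 179, 93])
= compare 172 with maximum([179, 93])
= compare 179 with maximum([93])
Base: maximum([93]) = 93
compare 179 with 93: max = 179
compare 172 with 179: max = 179
compare 32 with 179: max = 179
compare 44 with 179: max = 179
compare 130 with 179: max = 179
compare 138 with 179: max = 179
= 179


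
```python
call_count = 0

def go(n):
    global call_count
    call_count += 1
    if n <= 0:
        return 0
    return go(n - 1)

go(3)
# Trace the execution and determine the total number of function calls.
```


go(3) calls go(2) calls ... calls go(0)
Total calls: 3 + 1 (for base case) = 4


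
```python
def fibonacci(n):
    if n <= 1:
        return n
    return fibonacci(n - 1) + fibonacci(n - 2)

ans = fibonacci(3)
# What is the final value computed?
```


fibonacci(3)
= fibonacci(2) + fibonacci(1)
Computing bottom-up: fibonacci(0)=0, fibonacci(1)=1, fibonacci(2)=1, fibonacci(3)=2
= 2


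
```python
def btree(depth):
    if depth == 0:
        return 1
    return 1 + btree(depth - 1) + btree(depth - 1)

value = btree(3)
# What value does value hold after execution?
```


btree(3)
= 1 + btree(2) + btree(2)
= 1 + 2 * btree(2)
btree(k) = 2^(k+1) - 1
btree(0) = 1
btree(1) = 3
btree(2) = 7
btree(3) = 15
btree(3) = 2^4 - 1 = 15


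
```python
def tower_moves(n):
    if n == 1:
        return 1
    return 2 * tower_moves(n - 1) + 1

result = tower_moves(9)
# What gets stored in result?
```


tower_moves(9)
= 2 * tower_moves(8) + 1
= 2 * (2 * tower_moves(7) + 1) + 1
= 2 * (2 * (2 * tower_moves(6) + 1) + 1) + 1
= 2 * (2 * (2 * (2 * tower_moves(5) + 1) + 1) + 1) + 1
= 2 * (2 * (2 * (2 * (2 * tower_moves(4) + 1) + 1) + 1) + 1) + 1
= 2 * (2 * (2 * (2 * (2 * (2 * tower_moves(3) + 1) + 1) + 1) + 1) + 1) + 1
= 2 * (2 * (2 * (2 * (2 * (2 * (2 * tower_moves(2) + 1) + 1) + 1) + 1) + 1) + 1) + 1
= 2 * (2 * (2 * (2 * (2 * (2 * (2 * (2 * tower_moves(1) + 1) + 1) + 1) + 1) + 1) + 1) + 1) + 1
Now compute bottom-up:
tower_moves(1) = 1
tower_moves(2) = 2 * 1 + 1 = 3
tower_moves(3) = 2 * 3 + 1 = 7
tower_moves(4) = 2 * 7 + 1 = 15
tower_moves(5) = 2 * 15 + 1 = 31
tower_moves(6) = 2 * 31 + 1 = 63
tower_moves(7) = 2 * 63 + 1 = 127
tower_moves(8) = 2 * 127 + 1 = 255
tower_moves(9) = 2 * 255 + 1 = 511
= 511


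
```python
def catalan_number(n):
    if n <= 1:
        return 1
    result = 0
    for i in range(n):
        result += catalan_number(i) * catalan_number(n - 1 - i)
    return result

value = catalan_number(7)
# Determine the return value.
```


catalan_number(7)
= sum of catalan_number(i) * catalan_number(7-1-i) for i in 0..6
First compute sub-values bottom-up:
  catalan_number(0) = 1, catalan_number(1) = 1
  catalan_number(2) = 1*1 + 1*1 = 2
  catalan_number(3) = 1*2 + 1*1 + 2*1 = 5
  catalan_number(4) = 1*5 + 1*2 + 2*1 + 5*1 = 14
  catalan_number(5) = 1*14 + 1*5 + 2*2 + 5*1 + 14*1 = 42
  catalan_number(6) = 1*42 + 1*14 + 2*5 + 5*2 + 14*1 + 42*1 = 132
Now catalan_number(7):
  catalan_number(0)*catalan_number(6) = 1*132 = 132
  catalan_number(1)*catalan_number(5) = 1*42 = 42
  catalan_number(2)*catalan_number(4) = 2*14 = 28
  catalan_number(3)*catalan_number(3) = 5*5 = 25
  catalan_number(4)*catalan_number(2) = 14*2 = 28
  catalan_number(5)*catalan_number(1) = 42*1 = 42
  catalan_number(6)*catalan_number(0) = 132*1 = 132
= 132 + 42 + 28 + 25 + 28 + 42 + 132
= 429


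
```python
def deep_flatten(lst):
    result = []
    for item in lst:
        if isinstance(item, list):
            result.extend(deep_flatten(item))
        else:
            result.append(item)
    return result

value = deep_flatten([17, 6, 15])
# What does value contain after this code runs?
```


deep_flatten([17, 6, 15])
Processing each element:
  17 is not a list -> append 17
  6 is not a list -> append 6
  15 is not a list -> append 15
= [17, 6, 15]


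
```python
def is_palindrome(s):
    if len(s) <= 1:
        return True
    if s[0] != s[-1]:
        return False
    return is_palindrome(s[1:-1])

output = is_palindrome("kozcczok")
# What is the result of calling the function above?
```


is_palindrome("kozcczok")
"kozcczok": s[0]='k' == s[-1]='k' -> is_palindrome("ozcczo")
"ozcczo": s[0]='o' == s[-1]='o' -> is_palindrome("zccz")
"zccz": s[0]='z' == s[-1]='z' -> is_palindrome("cc")
"cc": s[0]='c' == s[-1]='c' -> is_palindrome("")
"": len <= 1 -> True
= True


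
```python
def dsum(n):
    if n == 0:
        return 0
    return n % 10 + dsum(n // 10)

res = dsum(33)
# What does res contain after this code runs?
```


dsum(33)
= 3 + dsum(3)
= 3 + 3 + dsum(0)
= 3 + 3 + 0
= 6


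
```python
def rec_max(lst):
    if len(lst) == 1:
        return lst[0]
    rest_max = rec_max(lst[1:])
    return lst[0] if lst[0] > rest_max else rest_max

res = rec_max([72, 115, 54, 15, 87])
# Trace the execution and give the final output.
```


rec_max([72, 115, 54, 15, 87])
= compare 72 with rec_max([115, 54, 15, 87])
= compare 115 with rec_max([54, 15, 87])
= compare 54 with rec_max([15, 87])
= compare 15 with rec_max([87])
Base: rec_max([87]) = 87
compare 15 with 87: max = 87
compare 54 with 87: max = 87
compare 115 with 87: max = 115
compare 72 with 115: max = 115
= 115


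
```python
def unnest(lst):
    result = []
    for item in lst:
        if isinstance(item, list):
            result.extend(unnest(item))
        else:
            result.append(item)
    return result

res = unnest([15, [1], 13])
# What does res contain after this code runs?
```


unnest([15, [1], 13])
Processing each element:
  15 is not a list -> append 15
  [1] is a list -> unnest recursively -> [1]
  13 is not a list -> append 13
= [15, 1, 13]


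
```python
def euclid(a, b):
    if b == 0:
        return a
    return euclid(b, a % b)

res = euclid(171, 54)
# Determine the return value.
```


euclid(171, 54)
= euclid(54, 171 % 54) = euclid(54, 9)
= euclid(9, 54 % 9) = euclid(9, 0)
b == 0, return a = 9


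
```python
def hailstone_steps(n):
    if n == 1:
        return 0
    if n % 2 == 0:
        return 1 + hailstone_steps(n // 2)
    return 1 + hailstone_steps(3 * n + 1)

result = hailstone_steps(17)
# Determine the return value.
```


hailstone_steps(17)
17 is odd -> 3*17+1 = 52 -> hailstone_steps(52)
52 is even -> hailstone_steps(26)
26 is even -> hailstone_steps(13)
13 is odd -> 3*13+1 = 40 -> hailstone_steps(40)
40 is even -> hailstone_steps(20)
20 is even -> hailstone_steps(10)
10 is even -> hailstone_steps(5)
5 is odd -> 3*5+1 = 16 -> hailstone_steps(16)
16 is even -> hailstone_steps(8)
8 is even -> hailstone_steps(4)
4 is even -> hailstone_steps(2)
2 is even -> hailstone_steps(1)
Reached 1 after 12 steps
= 12


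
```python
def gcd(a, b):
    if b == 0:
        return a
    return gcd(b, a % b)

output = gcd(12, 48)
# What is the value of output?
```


gcd(12, 48)
= gcd(48, 12 % 48) = gcd(48, 12)
= gcd(12, 48 % 12) = gcd(12, 0)
b == 0, return a = 12


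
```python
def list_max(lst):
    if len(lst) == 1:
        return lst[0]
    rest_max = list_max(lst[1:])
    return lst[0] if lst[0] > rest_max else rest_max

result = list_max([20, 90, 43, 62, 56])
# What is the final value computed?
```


list_max([20, 90, 43, 62, 56])
= compare 20 with list_max([90, 43, 62, 56])
= compare 90 with list_max([43, 62, 56])
= compare 43 with list_max([62, 56])
= compare 62 with list_max([56])
Base: list_max([56]) = 56
compare 62 with 56: max = 62
compare 43 with 62: max = 62
compare 90 with 62: max = 90
compare 20 with 90: max = 90
= 90


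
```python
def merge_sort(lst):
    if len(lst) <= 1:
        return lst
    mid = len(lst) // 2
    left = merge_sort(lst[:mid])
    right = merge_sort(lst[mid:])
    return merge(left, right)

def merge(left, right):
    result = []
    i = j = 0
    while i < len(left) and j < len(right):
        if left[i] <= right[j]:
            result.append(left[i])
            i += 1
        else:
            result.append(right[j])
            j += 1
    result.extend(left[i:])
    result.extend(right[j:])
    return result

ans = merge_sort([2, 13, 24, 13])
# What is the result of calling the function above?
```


merge_sort([2, 13, 24, 13])
Split into [2, 13] and [24, 13]
Left sorted: [2, 13]
Right sorted: [13, 24]
Merge [2, 13] and [13, 24]
= [2, 13, 13, 24]


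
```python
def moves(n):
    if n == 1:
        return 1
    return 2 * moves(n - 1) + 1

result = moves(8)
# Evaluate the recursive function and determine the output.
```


moves(8)
= 2 * moves(7) + 1
= 2 * (2 * moves(6) + 1) + 1
= 2 * (2 * (2 * moves(5) + 1) + 1) + 1
= 2 * (2 * (2 * (2 * moves(4) + 1) + 1) + 1) + 1
= 2 * (2 * (2 * (2 * (2 * moves(3) + 1) + 1) + 1) + 1) + 1
= 2 * (2 * (2 * (2 * (2 * (2 * moves(2) + 1) + 1) + 1) + 1) + 1) + 1
= 2 * (2 * (2 * (2 * (2 * (2 * (2 * moves(1) + 1) + 1) + 1) + 1) + 1) + 1) + 1
Now compute bottom-up:
moves(1) = 1
moves(2) = 2 * 1 + 1 = 3
moves(3) = 2 * 3 + 1 = 7
moves(4) = 2 * 7 + 1 = 15
moves(5) = 2 * 15 + 1 = 31
moves(6) = 2 * 31 + 1 = 63
moves(7) = 2 * 63 + 1 = 127
moves(8) = 2 * 127 + 1 = 255
= 255


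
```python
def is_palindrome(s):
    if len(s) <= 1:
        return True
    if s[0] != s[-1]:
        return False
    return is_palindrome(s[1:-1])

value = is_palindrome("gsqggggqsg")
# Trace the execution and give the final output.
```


is_palindrome("gsqggggqsg")
"gsqggggqsg": s[0]='g' == s[-1]='g' -> is_palindrome("sqggggqs")
"sqggggqs": s[0]='s' == s[-1]='s' -> is_palindrome("qggggq")
"qggggq": s[0]='q' == s[-1]='q' -> is_palindrome("gggg")
"gggg": s[0]='g' == s[-1]='g' -> is_palindrome("gg")
"gg": s[0]='g' == s[-1]='g' -> is_palindrome("")
"": len <= 1 -> True
= True


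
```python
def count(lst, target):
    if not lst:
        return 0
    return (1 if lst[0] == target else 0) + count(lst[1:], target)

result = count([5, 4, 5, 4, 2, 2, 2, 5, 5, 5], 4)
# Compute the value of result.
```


count([5, 4, 5, 4, 2, 2, 2, 5, 5, 5], 4)
lst[0]=5 != 4: 0 + count([4, 5, 4, 2, 2, 2, 5, 5, 5], 4)
lst[0]=4 == 4: 1 + count([5, 4, 2, 2, 2, 5, 5, 5], 4)
lst[0]=5 != 4: 0 + count([4, 2, 2, 2, 5, 5, 5], 4)
lst[0]=4 == 4: 1 + count([2, 2, 2, 5, 5, 5], 4)
lst[0]=2 != 4: 0 + count([2, 2, 5, 5, 5], 4)
lst[0]=2 != 4: 0 + count([2, 5, 5, 5], 4)
lst[0]=2 != 4: 0 + count([5, 5, 5], 4)
lst[0]=5 != 4: 0 + count([5, 5], 4)
lst[0]=5 != 4: 0 + count([5], 4)
lst[0]=5 != 4: 0 + count([], 4)
= 2


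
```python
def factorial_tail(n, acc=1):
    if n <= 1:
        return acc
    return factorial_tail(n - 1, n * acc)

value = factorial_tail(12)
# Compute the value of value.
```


factorial_tail(12, 1)
= factorial_tail(11, 12 * 1) = factorial_tail(11, 12)
= factorial_tail(10, 11 * 12) = factorial_tail(10, 132)
= factorial_tail(9, 10 * 132) = factorial_tail(9, 1320)
= factorial_tail(8, 9 * 1320) = factorial_tail(8, 11880)
= factorial_tail(7, 8 * 11880) = factorial_tail(7, 95040)
= factorial_tail(6, 7 * 95040) = factorial_tail(6, 665280)
= factorial_tail(5, 6 * 665280) = factorial_tail(5, 3991680)
= factorial_tail(4, 5 * 3991680) = factorial_tail(4, 19958400)
= factorial_tail(3, 4 * 19958400) = factorial_tail(3, 79833600)
= factorial_tail(2, 3 * 79833600) = factorial_tail(2, 239500800)
= factorial_tail(1, 2 * 239500800) = factorial_tail(1, 479001600)
n <= 1, return acc = 479001600


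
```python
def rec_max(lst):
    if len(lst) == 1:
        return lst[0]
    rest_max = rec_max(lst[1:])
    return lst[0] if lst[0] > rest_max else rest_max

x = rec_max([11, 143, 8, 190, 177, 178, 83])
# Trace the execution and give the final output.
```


rec_max([11, 143, 8, 190, 177, 178, 83])
= compare 11 with rec_max([143, 8, 190, 177, 178, 83])
= compare 143 with rec_max([8, 190, 177, 178, 83])
= compare 8 with rec_max([190, 177, 178, 83])
= compare 190 with rec_max([177, 178, 83])
= compare 177 with rec_max([178, 83])
= compare 178 with rec_max([83])
Base: rec_max([83]) = 83
compare 178 with 83: max = 178
compare 177 with 178: max = 178
compare 190 with 178: max = 190
compare 8 with 190: max = 190
compare 143 with 190: max = 190
compare 11 with 190: max = 190
= 190


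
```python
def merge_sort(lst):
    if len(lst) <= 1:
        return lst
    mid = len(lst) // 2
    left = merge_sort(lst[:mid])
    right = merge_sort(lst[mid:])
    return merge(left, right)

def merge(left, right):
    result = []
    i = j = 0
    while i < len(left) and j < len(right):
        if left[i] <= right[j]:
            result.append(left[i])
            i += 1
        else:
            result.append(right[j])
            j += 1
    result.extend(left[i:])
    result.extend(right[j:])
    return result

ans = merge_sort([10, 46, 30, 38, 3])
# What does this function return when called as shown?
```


merge_sort([10, 46, 30, 38, 3])
Split into [10, 46] and [30, 38, 3]
Left sorted: [10, 46]
Right sorted: [3, 30, 38]
Merge [10, 46] and [3, 30, 38]
= [3, 10, 30, 38, 46]


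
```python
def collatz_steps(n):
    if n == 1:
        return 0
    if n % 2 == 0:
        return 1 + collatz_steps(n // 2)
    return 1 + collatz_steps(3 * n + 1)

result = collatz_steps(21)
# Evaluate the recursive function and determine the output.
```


collatz_steps(21)
21 is odd -> 3*21+1 = 64 -> collatz_steps(64)
64 is even -> collatz_steps(32)
32 is even -> collatz_steps(16)
16 is even -> collatz_steps(8)
8 is even -> collatz_steps(4)
4 is even -> collatz_steps(2)
2 is even -> collatz_steps(1)
Reached 1 after 7 steps
= 7


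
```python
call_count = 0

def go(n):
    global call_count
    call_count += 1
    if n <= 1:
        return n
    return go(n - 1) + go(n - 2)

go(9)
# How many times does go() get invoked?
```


go(9) calls go(8) and go(7); each non-base call branches into two more.
Let C(k) = total number of calls made by go(k), including the call to go(k) itself.
Base cases: C(0) = 1, C(1) = 1
Recurrence: C(k) = 1 + C(k-1) + C(k-2)
  C(2) = 1 + C(1) + C(0) = 1 + 1 + 1 = 3
  C(3) = 1 + C(2) + C(1) = 1 + 3 + 1 = 5
  C(4) = 1 + C(3) + C(2) = 1 + 5 + 3 = 9
  C(5) = 1 + C(4) + C(3) = 1 + 9 + 5 = 15
  C(6) = 1 + C(5) + C(4) = 1 + 15 + 9 = 25
  C(7) = 1 + C(6) + C(5) = 1 + 25 + 15 = 41
  C(8) = 1 + C(7) + C(6) = 1 + 41 + 25 = 67
  C(9) = 1 + C(8) + C(7) = 1 + 67 + 41 = 109
Total calls = C(9) = 109


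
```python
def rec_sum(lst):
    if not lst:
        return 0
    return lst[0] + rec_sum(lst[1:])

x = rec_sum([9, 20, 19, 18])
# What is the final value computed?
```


rec_sum([9, 20, 19, 18])
= 9 + rec_sum([20, 19, 18])
= 9 + 20 + rec_sum([19, 18])
= 9 + 20 + 19 + rec_sum([18])
= 9 + 20 + 19 + 18 + rec_sum([])
= 9 + 20 + 19 + 18 + 0
= 66


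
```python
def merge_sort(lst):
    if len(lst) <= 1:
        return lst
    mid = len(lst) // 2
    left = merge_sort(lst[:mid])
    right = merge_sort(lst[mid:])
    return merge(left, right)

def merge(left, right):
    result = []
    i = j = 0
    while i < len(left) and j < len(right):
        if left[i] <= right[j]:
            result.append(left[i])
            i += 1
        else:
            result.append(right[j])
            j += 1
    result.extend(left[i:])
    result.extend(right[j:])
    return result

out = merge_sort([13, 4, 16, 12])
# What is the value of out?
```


merge_sort([13, 4, 16, 12])
Split into [13, 4] and [16, 12]
Left sorted: [4, 13]
Right sorted: [12, 16]
Merge [4, 13] and [12, 16]
= [4, 12, 13, 16]


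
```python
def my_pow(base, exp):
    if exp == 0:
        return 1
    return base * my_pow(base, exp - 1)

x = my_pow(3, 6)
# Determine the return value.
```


my_pow(3, 6)
= 3 * my_pow(3, 5)
= 3 * 3 * my_pow(3, 4)
= 3 * 3 * 3 * my_pow(3, 3)
= 3 * 3 * 3 * 3 * my_pow(3, 2)
= 3 * 3 * 3 * 3 * 3 * my_pow(3, 1)
= 3 * 3 * 3 * 3 * 3 * 3 * my_pow(3, 0)
= 3 * 3 * 3 * 3 * 3 * 3 * 1
= 729


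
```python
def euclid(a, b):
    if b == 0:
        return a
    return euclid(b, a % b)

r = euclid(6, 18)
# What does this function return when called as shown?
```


euclid(6, 18)
= euclid(18, 6 % 18) = euclid(18, 6)
= euclid(6, 18 % 6) = euclid(6, 0)
b == 0, return a = 6


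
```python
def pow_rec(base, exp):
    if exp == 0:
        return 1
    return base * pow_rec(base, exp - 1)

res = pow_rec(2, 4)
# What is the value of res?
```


pow_rec(2, 4)
= 2 * pow_rec(2, 3)
= 2 * 2 * pow_rec(2, 2)
= 2 * 2 * 2 * pow_rec(2, 1)
= 2 * 2 * 2 * 2 * pow_rec(2, 0)
= 2 * 2 * 2 * 2 * 1
= 16


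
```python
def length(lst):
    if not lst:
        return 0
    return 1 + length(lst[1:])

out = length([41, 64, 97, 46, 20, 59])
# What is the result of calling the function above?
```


length([41, 64, 97, 46, 20, 59])
= 1 + length([64, 97, 46, 20, 59])
= 1 + 1 + length([97, 46, 20, 59])
= 1 + 1 + 1 + length([46, 20, 59])
= 1 + 1 + 1 + 1 + length([20, 59])
= 1 + 1 + 1 + 1 + 1 + length([59])
= 1 + 1 + 1 + 1 + 1 + 1 + length([])
= 1 + 1 + 1 + 1 + 1 + 1 + 0
= 6


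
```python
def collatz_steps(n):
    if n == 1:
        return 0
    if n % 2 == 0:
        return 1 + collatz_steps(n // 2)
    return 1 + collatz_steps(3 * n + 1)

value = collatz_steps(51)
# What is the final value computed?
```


collatz_steps(51)
51 is odd -> 3*51+1 = 154 -> collatz_steps(154)
154 is even -> collatz_steps(77)
77 is odd -> 3*77+1 = 232 -> collatz_steps(232)
232 is even -> collatz_steps(116)
116 is even -> collatz_steps(58)
58 is even -> collatz_steps(29)
29 is odd -> 3*29+1 = 88 -> collatz_steps(88)
88 is even -> collatz_steps(44)
44 is even -> collatz_steps(22)
22 is even -> collatz_steps(11)
11 is odd -> 3*11+1 = 34 -> collatz_steps(34)
34 is even -> collatz_steps(17)
17 is odd -> 3*17+1 = 52 -> collatz_steps(52)
52 is even -> collatz_steps(26)
26 is even -> collatz_steps(13)
13 is odd -> 3*13+1 = 40 -> collatz_steps(40)
40 is even -> collatz_steps(20)
20 is even -> collatz_steps(10)
10 is even -> collatz_steps(5)
5 is odd -> 3*5+1 = 16 -> collatz_steps(16)
16 is even -> collatz_steps(8)
8 is even -> collatz_steps(4)
4 is even -> collatz_steps(2)
2 is even -> collatz_steps(1)
Reached 1 after 24 steps
= 24


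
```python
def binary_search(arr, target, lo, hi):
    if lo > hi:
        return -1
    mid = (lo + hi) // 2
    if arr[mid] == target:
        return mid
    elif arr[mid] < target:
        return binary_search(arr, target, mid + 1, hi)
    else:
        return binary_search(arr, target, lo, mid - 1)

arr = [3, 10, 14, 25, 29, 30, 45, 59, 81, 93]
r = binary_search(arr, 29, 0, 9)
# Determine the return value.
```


binary_search(arr, 29, 0, 9)
lo=0, hi=9, mid=4, arr[mid]=29
arr[4] == 29, found at index 4
= 4


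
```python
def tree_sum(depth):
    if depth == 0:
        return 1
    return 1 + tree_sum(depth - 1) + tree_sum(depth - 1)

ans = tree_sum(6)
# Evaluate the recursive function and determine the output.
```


tree_sum(6)
= 1 + tree_sum(5) + tree_sum(5)
= 1 + 2 * tree_sum(5)
tree_sum(k) = 2^(k+1) - 1
tree_sum(0) = 1
tree_sum(1) = 3
tree_sum(2) = 7
tree_sum(3) = 15
tree_sum(4) = 31
tree_sum(6) = 2^7 - 1 = 127


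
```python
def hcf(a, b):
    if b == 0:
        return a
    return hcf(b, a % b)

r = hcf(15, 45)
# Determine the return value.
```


hcf(15, 45)
= hcf(45, 15 % 45) = hcf(45, 15)
= hcf(15, 45 % 15) = hcf(15, 0)
b == 0, return a = 15


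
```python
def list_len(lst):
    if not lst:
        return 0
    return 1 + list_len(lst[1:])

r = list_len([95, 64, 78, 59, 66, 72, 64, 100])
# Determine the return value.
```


list_len([95, 64, 78, 59, 66, 72, 64, 100])
= 1 + list_len([64, 78, 59, 66, 72, 64, 100])
= 1 + 1 + list_len([78, 59, 66, 72, 64, 100])
= 1 + 1 + 1 + list_len([59, 66, 72, 64, 100])
= 1 + 1 + 1 + 1 + list_len([66, 72, 64, 100])
= 1 + 1 + 1 + 1 + 1 + list_len([72, 64, 100])
= 1 + 1 + 1 + 1 + 1 + 1 + list_len([64, 100])
= 1 + 1 + 1 + 1 + 1 + 1 + 1 + list_len([100])
= 1 + 1 + 1 + 1 + 1 + 1 + 1 + 1 + list_len([])
= 1 + 1 + 1 + 1 + 1 + 1 + 1 + 1 + 0
= 8


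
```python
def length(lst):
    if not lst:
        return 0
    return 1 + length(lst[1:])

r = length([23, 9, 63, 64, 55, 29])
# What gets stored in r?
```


length([23, 9, 63, 64, 55, 29])
= 1 + length([9, 63, 64, 55, 29])
= 1 + 1 + length([63, 64, 55, 29])
= 1 + 1 + 1 + length([64, 55, 29])
= 1 + 1 + 1 + 1 + length([55, 29])
= 1 + 1 + 1 + 1 + 1 + length([29])
= 1 + 1 + 1 + 1 + 1 + 1 + length([])
= 1 + 1 + 1 + 1 + 1 + 1 + 0
= 6


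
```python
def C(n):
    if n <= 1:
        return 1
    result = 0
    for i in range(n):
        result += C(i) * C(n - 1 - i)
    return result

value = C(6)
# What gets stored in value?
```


C(6)
= sum of C(i) * C(6-1-i) for i in 0..5
First compute sub-values bottom-up:
  C(0) = 1, C(1) = 1
  C(2) = 1*1 + 1*1 = 2
  C(3) = 1*2 + 1*1 + 2*1 = 5
  C(4) = 1*5 + 1*2 + 2*1 + 5*1 = 14
  C(5) = 1*14 + 1*5 + 2*2 + 5*1 + 14*1 = 42
Now C(6):
  C(0)*C(5) = 1*42 = 42
  C(1)*C(4) = 1*14 = 14
  C(2)*C(3) = 2*5 = 10
  C(3)*C(2) = 5*2 = 10
  C(4)*C(1) = 14*1 = 14
  C(5)*C(0) = 42*1 = 42
= 42 + 14 + 10 + 10 + 14 + 42
= 132


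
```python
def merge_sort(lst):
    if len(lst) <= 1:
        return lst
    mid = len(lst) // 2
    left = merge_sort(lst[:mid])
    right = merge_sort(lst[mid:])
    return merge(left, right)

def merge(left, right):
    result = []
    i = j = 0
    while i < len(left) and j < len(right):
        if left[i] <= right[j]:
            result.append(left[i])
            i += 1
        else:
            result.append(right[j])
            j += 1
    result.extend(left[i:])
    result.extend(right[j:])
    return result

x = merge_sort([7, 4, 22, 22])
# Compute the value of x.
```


merge_sort([7, 4, 22, 22])
Split into [7, 4] and [22, 22]
Left sorted: [4, 7]
Right sorted: [22, 22]
Merge [4, 7] and [22, 22]
= [4, 7, 22, 22]


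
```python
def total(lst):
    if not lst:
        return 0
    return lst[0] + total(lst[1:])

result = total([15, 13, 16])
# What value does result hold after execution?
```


total([15, 13, 16])
= 15 + total([13, 16])
= 15 + 13 + total([16])
= 15 + 13 + 16 + total([])
= 15 + 13 + 16 + 0
= 44


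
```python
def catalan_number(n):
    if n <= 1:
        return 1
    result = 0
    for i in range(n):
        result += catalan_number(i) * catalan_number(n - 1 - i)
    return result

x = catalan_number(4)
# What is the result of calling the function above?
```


catalan_number(4)
= sum of catalan_number(i) * catalan_number(4-1-i) for i in 0..3
First compute sub-values bottom-up:
  catalan_number(0) = 1, catalan_number(1) = 1
  catalan_number(2) = 1*1 + 1*1 = 2
  catalan_number(3) = 1*2 + 1*1 + 2*1 = 5
Now catalan_number(4):
  catalan_number(0)*catalan_number(3) = 1*5 = 5
  catalan_number(1)*catalan_number(2) = 1*2 = 2
  catalan_number(2)*catalan_number(1) = 2*1 = 2
  catalan_number(3)*catalan_number(0) = 5*1 = 5
= 5 + 2 + 2 + 5
= 14


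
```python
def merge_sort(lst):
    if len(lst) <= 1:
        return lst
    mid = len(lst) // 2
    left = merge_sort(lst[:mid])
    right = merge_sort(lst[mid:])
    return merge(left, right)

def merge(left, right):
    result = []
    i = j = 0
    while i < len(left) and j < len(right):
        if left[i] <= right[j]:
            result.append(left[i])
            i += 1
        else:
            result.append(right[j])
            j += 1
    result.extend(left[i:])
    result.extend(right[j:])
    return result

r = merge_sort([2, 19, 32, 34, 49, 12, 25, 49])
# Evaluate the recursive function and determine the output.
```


merge_sort([2, 19, 32, 34, 49, 12, 25, 49])
Split into [2, 19, 32, 34] and [49, 12, 25, 49]
Left sorted: [2, 19, 32, 34]
Right sorted: [12, 25, 49, 49]
Merge [2, 19, 32, 34] and [12, 25, 49, 49]
= [2, 12, 19, 25, 32, 34, 49, 49]


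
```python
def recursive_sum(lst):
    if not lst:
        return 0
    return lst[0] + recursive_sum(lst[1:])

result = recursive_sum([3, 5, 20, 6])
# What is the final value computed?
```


recursive_sum([3, 5, 20, 6])
= 3 + recursive_sum([5, 20, 6])
= 3 + 5 + recursive_sum([20, 6])
= 3 + 5 + 20 + recursive_sum([6])
= 3 + 5 + 20 + 6 + recursive_sum([])
= 3 + 5 + 20 + 6 + 0
= 34


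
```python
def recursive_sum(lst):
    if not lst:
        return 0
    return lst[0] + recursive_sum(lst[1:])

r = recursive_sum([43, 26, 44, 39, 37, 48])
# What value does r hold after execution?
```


recursive_sum([43, 26, 44, 39, 37, 48])
= 43 + recursive_sum([26, 44, 39, 37, 48])
= 43 + 26 + recursive_sum([44, 39, 37, 48])
= 43 + 26 + 44 + recursive_sum([39, 37, 48])
= 43 + 26 + 44 + 39 + recursive_sum([37, 48])
= 43 + 26 + 44 + 39 + 37 + recursive_sum([48])
= 43 + 26 + 44 + 39 + 37 + 48 + recursive_sum([])
= 43 + 26 + 44 + 39 + 37 + 48 + 0
= 237


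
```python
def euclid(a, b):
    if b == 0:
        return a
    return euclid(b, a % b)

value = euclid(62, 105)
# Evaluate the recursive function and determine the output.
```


euclid(62, 105)
= euclid(105, 62 % 105) = euclid(105, 62)
= euclid(62, 105 % 62) = euclid(62, 43)
= euclid(43, 62 % 43) = euclid(43, 19)
= euclid(19, 43 % 19) = euclid(19, 5)
= euclid(5, 19 % 5) = euclid(5, 4)
= euclid(4, 5 % 4) = euclid(4, 1)
= euclid(1, 4 % 1) = euclid(1, 0)
b == 0, return a = 1


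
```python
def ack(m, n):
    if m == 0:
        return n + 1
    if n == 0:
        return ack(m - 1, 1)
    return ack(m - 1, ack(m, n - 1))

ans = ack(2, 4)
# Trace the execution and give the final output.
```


ack(2, 4)
= ack(1, ack(2, 3))
First compute ack(2, 3) = 9
= ack(1, 9)
= 11


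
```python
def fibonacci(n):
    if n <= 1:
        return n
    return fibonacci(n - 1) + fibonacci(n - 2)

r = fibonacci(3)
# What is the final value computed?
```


fibonacci(3)
= fibonacci(2) + fibonacci(1)
Computing bottom-up: fibonacci(0)=0, fibonacci(1)=1, fibonacci(2)=1, fibonacci(3)=2
= 2


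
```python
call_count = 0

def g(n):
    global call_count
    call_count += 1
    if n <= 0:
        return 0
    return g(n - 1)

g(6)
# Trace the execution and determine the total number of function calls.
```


g(6) calls g(5) calls ... calls g(0)
Total calls: 6 + 1 (for base case) = 7


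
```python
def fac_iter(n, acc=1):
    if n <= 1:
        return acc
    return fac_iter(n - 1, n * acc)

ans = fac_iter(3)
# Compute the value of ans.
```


fac_iter(3, 1)
= fac_iter(2, 3 * 1) = fac_iter(2, 3)
= fac_iter(1, 2 * 3) = fac_iter(1, 6)
n <= 1, return acc = 6


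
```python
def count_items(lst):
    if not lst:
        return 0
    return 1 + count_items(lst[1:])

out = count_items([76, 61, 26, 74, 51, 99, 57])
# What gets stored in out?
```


count_items([76, 61, 26, 74, 51, 99, 57])
= 1 + count_items([61, 26, 74, 51, 99, 57])
= 1 + 1 + count_items([26, 74, 51, 99, 57])
= 1 + 1 + 1 + count_items([74, 51, 99, 57])
= 1 + 1 + 1 + 1 + count_items([51, 99, 57])
= 1 + 1 + 1 + 1 + 1 + count_items([99, 57])
= 1 + 1 + 1 + 1 + 1 + 1 + count_items([57])
= 1 + 1 + 1 + 1 + 1 + 1 + 1 + count_items([])
= 1 + 1 + 1 + 1 + 1 + 1 + 1 + 0
= 7


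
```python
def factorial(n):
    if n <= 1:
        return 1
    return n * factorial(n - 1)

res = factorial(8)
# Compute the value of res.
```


factorial(8)
= 8 * factorial(7)
= 8 * 7 * factorial(6)
= 8 * 7 * 6 * factorial(5)
= 8 * 7 * 6 * 5 * factorial(4)
= 8 * 7 * 6 * 5 * 4 * factorial(3)
= 8 * 7 * 6 * 5 * 4 * 3 * factorial(2)
= 8 * 7 * 6 * 5 * 4 * 3 * 2 * factorial(1)
= 8 * 7 * 6 * 5 * 4 * 3 * 2 * 1
= 40320


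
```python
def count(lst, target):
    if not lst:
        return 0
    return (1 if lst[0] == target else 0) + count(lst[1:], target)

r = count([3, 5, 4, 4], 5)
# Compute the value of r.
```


count([3, 5, 4, 4], 5)
lst[0]=3 != 5: 0 + count([5, 4, 4], 5)
lst[0]=5 == 5: 1 + count([4, 4], 5)
lst[0]=4 != 5: 0 + count([4], 5)
lst[0]=4 != 5: 0 + count([], 5)
= 1


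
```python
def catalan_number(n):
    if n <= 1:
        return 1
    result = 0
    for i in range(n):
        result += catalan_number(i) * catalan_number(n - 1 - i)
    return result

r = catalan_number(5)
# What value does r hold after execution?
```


catalan_number(5)
= sum of catalan_number(i) * catalan_number(5-1-i) for i in 0..4
First compute sub-values bottom-up:
  catalan_number(0) = 1, catalan_number(1) = 1
  catalan_number(2) = 1*1 + 1*1 = 2
  catalan_number(3) = 1*2 + 1*1 + 2*1 = 5
  catalan_number(4) = 1*5 + 1*2 + 2*1 + 5*1 = 14
Now catalan_number(5):
  catalan_number(0)*catalan_number(4) = 1*14 = 14
  catalan_number(1)*catalan_number(3) = 1*5 = 5
  catalan_number(2)*catalan_number(2) = 2*2 = 4
  catalan_number(3)*catalan_number(1) = 5*1 = 5
  catalan_number(4)*catalan_number(0) = 14*1 = 14
= 14 + 5 + 4 + 5 + 14
= 42


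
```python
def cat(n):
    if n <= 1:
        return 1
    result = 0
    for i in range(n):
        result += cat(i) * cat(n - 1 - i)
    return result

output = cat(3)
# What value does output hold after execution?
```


cat(3)
= sum of cat(i) * cat(3-1-i) for i in 0..2
First compute sub-values bottom-up:
  cat(0) = 1, cat(1) = 1
  cat(2) = 1*1 + 1*1 = 2
Now cat(3):
  cat(0)*cat(2) = 1*2 = 2
  cat(1)*cat(1) = 1*1 = 1
  cat(2)*cat(0) = 2*1 = 2
= 2 + 1 + 2
= 5


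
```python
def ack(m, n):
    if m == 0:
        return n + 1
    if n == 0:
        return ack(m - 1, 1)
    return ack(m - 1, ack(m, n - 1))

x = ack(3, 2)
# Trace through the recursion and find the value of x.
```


ack(3, 2)
= ack(2, ack(3, 1))
First compute ack(3, 1) = 13
= ack(2, 13)
= 29


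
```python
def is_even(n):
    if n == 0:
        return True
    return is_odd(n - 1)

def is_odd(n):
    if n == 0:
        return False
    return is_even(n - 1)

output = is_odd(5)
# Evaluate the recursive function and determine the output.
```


is_odd(5)
= is_even(4)
= is_odd(3)
= is_even(2)
= is_odd(1)
= is_even(0)
n == 0: return True
= True


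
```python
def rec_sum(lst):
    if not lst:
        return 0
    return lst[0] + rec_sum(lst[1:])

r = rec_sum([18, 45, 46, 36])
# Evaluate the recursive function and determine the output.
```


rec_sum([18, 45, 46, 36])
= 18 + rec_sum([45, 46, 36])
= 18 + 45 + rec_sum([46, 36])
= 18 + 45 + 46 + rec_sum([36])
= 18 + 45 + 46 + 36 + rec_sum([])
= 18 + 45 + 46 + 36 + 0
= 145


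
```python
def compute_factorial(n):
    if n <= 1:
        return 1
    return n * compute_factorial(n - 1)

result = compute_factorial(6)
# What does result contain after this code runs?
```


compute_factorial(6)
= 6 * compute_factorial(5)
= 6 * 5 * compute_factorial(4)
= 6 * 5 * 4 * compute_factorial(3)
= 6 * 5 * 4 * 3 * compute_factorial(2)
= 6 * 5 * 4 * 3 * 2 * compute_factorial(1)
= 6 * 5 * 4 * 3 * 2 * 1
= 720


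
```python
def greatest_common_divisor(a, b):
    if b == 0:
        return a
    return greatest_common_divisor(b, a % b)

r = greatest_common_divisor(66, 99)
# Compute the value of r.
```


greatest_common_divisor(66, 99)
= greatest_common_divisor(99, 66 % 99) = greatest_common_divisor(99, 66)
= greatest_common_divisor(66, 99 % 66) = greatest_common_divisor(66, 33)
= greatest_common_divisor(33, 66 % 33) = greatest_common_divisor(33, 0)
b == 0, return a = 33


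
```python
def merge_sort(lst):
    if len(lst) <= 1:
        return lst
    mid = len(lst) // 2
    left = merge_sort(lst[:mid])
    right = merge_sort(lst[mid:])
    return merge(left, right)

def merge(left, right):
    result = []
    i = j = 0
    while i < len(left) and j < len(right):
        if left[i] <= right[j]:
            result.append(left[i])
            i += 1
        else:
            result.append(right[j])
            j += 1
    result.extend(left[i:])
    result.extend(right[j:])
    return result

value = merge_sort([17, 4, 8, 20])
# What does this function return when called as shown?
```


merge_sort([17, 4, 8, 20])
Split into [17, 4] and [8, 20]
Left sorted: [4, 17]
Right sorted: [8, 20]
Merge [4, 17] and [8, 20]
= [4, 8, 17, 20]


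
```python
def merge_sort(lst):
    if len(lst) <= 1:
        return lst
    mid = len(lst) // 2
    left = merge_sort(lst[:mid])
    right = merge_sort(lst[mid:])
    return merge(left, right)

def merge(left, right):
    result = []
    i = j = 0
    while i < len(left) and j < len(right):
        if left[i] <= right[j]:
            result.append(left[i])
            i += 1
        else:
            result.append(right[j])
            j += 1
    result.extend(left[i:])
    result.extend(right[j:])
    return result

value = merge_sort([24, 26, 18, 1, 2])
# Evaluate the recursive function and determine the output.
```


merge_sort([24, 26, 18, 1, 2])
Split into [24, 26] and [18, 1, 2]
Left sorted: [24, 26]
Right sorted: [1, 2, 18]
Merge [24, 26] and [1, 2, 18]
= [1, 2, 18, 24, 26]


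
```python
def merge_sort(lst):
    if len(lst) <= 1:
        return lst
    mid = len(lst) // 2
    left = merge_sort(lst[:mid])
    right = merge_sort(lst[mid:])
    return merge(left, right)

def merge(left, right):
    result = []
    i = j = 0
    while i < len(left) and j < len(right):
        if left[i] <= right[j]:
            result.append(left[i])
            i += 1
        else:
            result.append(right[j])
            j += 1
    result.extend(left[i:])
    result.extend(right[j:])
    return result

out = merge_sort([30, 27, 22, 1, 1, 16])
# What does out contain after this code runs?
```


merge_sort([30, 27, 22, 1, 1, 16])
Split into [30, 27, 22] and [1, 1, 16]
Left sorted: [22, 27, 30]
Right sorted: [1, 1, 16]
Merge [22, 27, 30] and [1, 1, 16]
= [1, 1, 16, 22, 27, 30]
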